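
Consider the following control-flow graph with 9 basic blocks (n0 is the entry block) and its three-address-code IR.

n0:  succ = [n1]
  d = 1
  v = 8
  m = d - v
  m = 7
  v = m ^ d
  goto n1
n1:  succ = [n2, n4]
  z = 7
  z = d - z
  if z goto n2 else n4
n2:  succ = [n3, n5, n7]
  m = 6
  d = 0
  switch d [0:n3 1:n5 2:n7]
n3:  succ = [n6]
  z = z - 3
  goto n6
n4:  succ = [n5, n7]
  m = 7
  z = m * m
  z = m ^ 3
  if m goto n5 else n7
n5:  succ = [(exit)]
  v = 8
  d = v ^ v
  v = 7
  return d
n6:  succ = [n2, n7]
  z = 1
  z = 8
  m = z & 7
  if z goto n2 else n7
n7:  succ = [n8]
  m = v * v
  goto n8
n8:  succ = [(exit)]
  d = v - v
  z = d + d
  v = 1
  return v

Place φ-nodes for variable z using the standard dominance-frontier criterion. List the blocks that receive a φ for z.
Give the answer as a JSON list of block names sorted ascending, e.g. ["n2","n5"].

Answer: ["n2", "n5", "n7"]

Working:
idom tree: n1←n0 n2←n1 n3←n2 n4←n1 n5←n1 n6←n3 n7←n1 n8←n7
Join-block Dom:
  n2: preds {n1,n6}: {n0,n1} ∩ {n0,n1,n2,n3,n6} = {n0,n1}; idom=n1
  n5: preds {n2,n4}: {n0,n1,n2} ∩ {n0,n1,n4} = {n0,n1}; idom=n1
  n7: preds {n2,n4,n6}: {n0,n1,n2} ∩ {n0,n1,n4} ∩ {n0,n1,n2,n3,n6} = {n0,n1}; idom=n1

DF walk-up:
  join n2 pred n1: · stop@n1
  join n2 pred n6: n6→n3→n2 stop@n1
  join n5 pred n2: n2 stop@n1
  join n5 pred n4: n4 stop@n1
  join n7 pred n2: n2 stop@n1
  join n7 pred n4: n4 stop@n1
  join n7 pred n6: n6→n3→n2 stop@n1
  n0: DF=∅
  n1: DF=∅
  n2: DF={n2,n5,n7}
  n3: DF={n2,n7}
  n4: DF={n5,n7}
  n5: DF=∅
  n6: DF={n2,n7}
  n7: DF=∅
  n8: DF=∅

φ for z: defs {n1,n3,n4,n6,n8}
  DF⁺ = {n2,n5,n7}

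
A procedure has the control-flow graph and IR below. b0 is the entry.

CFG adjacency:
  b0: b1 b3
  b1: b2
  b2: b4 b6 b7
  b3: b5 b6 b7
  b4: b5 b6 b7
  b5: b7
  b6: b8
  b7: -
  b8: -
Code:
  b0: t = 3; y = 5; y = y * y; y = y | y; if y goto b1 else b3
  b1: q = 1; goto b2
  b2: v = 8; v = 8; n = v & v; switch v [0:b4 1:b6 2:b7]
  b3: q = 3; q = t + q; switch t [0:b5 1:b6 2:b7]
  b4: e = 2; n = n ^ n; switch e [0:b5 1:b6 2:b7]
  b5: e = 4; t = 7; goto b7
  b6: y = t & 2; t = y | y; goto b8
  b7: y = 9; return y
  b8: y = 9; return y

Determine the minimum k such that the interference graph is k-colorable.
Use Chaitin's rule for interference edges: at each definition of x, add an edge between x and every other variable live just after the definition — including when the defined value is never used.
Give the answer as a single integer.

Per-block:
  b0: def={t,y} ue=∅
  b1: def={q} ue=∅
  b2: def={n,v} ue=∅
  b3: def={q} ue={t}
  b4: def={e,n} ue={n}
  b5: def={e,t} ue=∅
  b6: def={t,y} ue={t}
  b7: def={y} ue=∅
  b8: def={y} ue=∅

Liveness:
  b0: in=∅ out={t}
  b1: in={t} out={t}
  b2: in={t} out={n,t}
  b3: in={t} out={t}
  b4: in={n,t} out={t}
  b5: in=∅ out=∅
  b6: in={t} out=∅
  b7: in=∅ out=∅
  b8: in=∅ out=∅

Interfere edges:
  e: {n,t}
  n: {e,t,v}
  q: {t}
  t: {e,n,q,v,y}
  v: {n,t}
  y: {t}

Chromatic number:
  {e,n,t} pairwise interfere (3-clique) ⇒ χ ≥ 3
  3-colouring: r0={t}  r1={n,q,y}  r2={e,v}
  χ = 3

Answer: 3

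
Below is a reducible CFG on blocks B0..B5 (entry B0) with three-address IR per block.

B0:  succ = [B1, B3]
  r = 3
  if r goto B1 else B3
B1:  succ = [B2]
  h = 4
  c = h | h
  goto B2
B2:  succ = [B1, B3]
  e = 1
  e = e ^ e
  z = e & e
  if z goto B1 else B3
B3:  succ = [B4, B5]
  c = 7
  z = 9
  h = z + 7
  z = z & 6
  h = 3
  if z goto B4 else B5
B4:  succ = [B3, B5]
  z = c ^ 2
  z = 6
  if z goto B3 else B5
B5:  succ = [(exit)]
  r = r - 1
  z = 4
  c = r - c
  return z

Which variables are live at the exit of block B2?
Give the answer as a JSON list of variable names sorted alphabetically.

Block summaries:
  B0: {r} / ∅
  B1: {c,h} / ∅
  B2: {e,z} / ∅
  B3: {c,h,z} / ∅
  B4: {z} / {c}
  B5: {c,r,z} / {c,r}

Liveness:
  B0: in=∅ out={r}
  B1: in={r} out={r}
  B2: in={r} out={r}
  B3: in={r} out={c,r}
  B4: in={c,r} out={c,r}
  B5: in={c,r} out=∅

live-out(B2) = ["r"]

Answer: ["r"]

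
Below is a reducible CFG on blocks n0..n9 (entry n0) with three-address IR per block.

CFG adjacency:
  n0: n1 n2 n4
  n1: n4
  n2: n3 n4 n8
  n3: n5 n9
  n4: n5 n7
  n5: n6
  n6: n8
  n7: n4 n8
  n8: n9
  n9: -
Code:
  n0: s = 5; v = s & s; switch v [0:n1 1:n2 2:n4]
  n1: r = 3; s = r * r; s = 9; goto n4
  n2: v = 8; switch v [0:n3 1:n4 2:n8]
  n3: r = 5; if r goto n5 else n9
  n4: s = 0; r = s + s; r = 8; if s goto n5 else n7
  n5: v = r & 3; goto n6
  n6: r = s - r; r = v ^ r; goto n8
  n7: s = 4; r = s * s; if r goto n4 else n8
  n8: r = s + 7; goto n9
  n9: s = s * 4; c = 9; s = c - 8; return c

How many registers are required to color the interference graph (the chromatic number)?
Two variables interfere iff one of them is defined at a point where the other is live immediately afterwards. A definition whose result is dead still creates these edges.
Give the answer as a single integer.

def/use:
  n0: def={s,v} ue=∅
  n1: def={r,s} ue=∅
  n2: def={v} ue=∅
  n3: def={r} ue=∅
  n4: def={r,s} ue=∅
  n5: def={v} ue={r}
  n6: def={r} ue={r,s,v}
  n7: def={r,s} ue=∅
  n8: def={r} ue={s}
  n9: def={c,s} ue={s}

Backward fixpoint:
  live n0: ∅→{s}
  live n1: ∅→∅
  live n2: {s}→{s}
  live n3: {s}→{r,s}
  live n4: ∅→{r,s}
  live n5: {r,s}→{r,s,v}
  live n6: {r,s,v}→{s}
  live n7: ∅→{s}
  live n8: {s}→{s}
  live n9: {s}→∅

Conflict graph:
  c↔{s}
  r↔{s,v}
  s↔{c,r,v}
  v↔{r,s}

Chromatic number:
  lower bound: {r,s,v} mutually conflict ⇒ χ ≥ 3
  assign c→r1 r→r1 s→r0 v→r2 — no edge inside a register ⇒ χ ≤ 3
  χ = 3

Answer: 3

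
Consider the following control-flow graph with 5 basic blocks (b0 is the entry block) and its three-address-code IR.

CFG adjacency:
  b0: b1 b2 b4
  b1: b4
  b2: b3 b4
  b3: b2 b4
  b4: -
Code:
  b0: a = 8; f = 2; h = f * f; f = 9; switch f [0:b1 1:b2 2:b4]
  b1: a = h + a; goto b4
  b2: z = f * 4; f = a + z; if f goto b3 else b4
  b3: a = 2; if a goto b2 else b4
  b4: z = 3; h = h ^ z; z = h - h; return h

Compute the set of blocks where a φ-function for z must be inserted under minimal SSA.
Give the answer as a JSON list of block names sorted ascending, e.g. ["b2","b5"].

idom tree: b1←b0 b2←b0 b3←b2 b4←b0
Join-block Dom:
  b2: preds {b0,b3}: {b0} ∩ {b0,b2,b3} = {b0}; idom=b0
  b4: preds {b0,b1,b2,b3}: {b0} ∩ {b0,b1} ∩ {b0,b2} ∩ {b0,b2,b3} = {b0}; idom=b0

DF derivation:
  join b2 pred b0: · stop@b0
  join b2 pred b3: b3→b2 stop@b0
  join b4 pred b0: · stop@b0
  join b4 pred b1: b1 stop@b0
  join b4 pred b2: b2 stop@b0
  join b4 pred b3: b3→b2 stop@b0
  b0 → ∅
  b1 → {b4}
  b2 → {b2,b4}
  b3 → {b2,b4}
  b4 → ∅

φ for z: defs {b2,b4}
  DF⁺ = {b2,b4}

Answer: ["b2", "b4"]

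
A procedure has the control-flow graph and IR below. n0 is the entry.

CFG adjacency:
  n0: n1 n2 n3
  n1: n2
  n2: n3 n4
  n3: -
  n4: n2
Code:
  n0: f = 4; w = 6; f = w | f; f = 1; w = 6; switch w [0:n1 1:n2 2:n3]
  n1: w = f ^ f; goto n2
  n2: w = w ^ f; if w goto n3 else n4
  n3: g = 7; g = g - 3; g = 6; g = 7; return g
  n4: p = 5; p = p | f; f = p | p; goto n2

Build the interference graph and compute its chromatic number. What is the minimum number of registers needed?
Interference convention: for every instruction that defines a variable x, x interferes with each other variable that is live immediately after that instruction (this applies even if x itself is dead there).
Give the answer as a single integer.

Block summaries:
  n0: def={f,w} ue=∅
  n1: def={w} ue={f}
  n2: def={w} ue={f,w}
  n3: def={g} ue=∅
  n4: def={f,p} ue={f}

Live sets:
  n0: in=∅ out={f,w}
  n1: in={f} out={f,w}
  n2: in={f,w} out={f,w}
  n3: in=∅ out=∅
  n4: in={f,w} out={f,w}

Interfere edges:
  f: {p,w}
  g: ∅
  p: {f,w}
  w: {f,p}

Colouring:
  lower bound: {f,p,w} mutually conflict ⇒ χ ≥ 3
  assign f→R0 g→R0 p→R1 w→R2 — no edge inside a register ⇒ χ ≤ 3
  χ = 3

Answer: 3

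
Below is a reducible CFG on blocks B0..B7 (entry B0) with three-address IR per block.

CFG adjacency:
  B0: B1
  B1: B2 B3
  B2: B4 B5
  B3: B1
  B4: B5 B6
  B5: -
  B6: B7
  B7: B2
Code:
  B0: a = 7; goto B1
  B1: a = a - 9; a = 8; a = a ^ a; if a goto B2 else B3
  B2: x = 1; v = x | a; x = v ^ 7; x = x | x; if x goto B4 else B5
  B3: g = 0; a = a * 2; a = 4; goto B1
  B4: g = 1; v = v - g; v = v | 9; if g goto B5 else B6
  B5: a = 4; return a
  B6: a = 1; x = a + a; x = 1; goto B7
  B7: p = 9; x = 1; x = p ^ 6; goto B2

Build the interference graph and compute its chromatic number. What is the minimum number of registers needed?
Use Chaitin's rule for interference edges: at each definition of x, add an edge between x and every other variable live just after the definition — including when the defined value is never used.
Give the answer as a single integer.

Answer: 3

Derivation:
Per-block:
  B0: def={a} ue=∅
  B1: def={a} ue={a}
  B2: def={v,x} ue={a}
  B3: def={a,g} ue={a}
  B4: def={g,v} ue={v}
  B5: def={a} ue=∅
  B6: def={a,x} ue=∅
  B7: def={p,x} ue=∅

Liveness:
  live B0: ∅→{a}
  live B1: {a}→{a}
  live B2: {a}→{v}
  live B3: {a}→{a}
  live B4: {v}→∅
  live B5: ∅→∅
  live B6: ∅→{a}
  live B7: {a}→{a}

Interference:
  a — {g,p,x}
  g — {a,v}
  p — {a,x}
  v — {g,x}
  x — {a,p,v}

Colouring:
  clique {a,p,x} ⇒ need ≥ 3
  assign a→r0 g→r1 p→r2 v→r0 x→r1 — no edge inside a register ⇒ χ ≤ 3
  χ = 3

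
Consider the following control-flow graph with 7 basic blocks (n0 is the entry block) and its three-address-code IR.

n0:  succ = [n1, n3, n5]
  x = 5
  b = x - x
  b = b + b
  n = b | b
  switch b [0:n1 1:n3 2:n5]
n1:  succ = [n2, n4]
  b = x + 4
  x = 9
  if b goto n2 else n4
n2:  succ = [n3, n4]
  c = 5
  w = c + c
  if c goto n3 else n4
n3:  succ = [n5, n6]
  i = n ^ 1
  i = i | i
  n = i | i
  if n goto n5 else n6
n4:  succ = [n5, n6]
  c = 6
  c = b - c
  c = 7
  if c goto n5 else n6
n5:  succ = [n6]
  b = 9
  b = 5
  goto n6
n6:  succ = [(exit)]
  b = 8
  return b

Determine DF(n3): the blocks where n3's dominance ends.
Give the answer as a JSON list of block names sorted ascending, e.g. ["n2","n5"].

Answer: ["n5", "n6"]

Working:
idom tree: n1←n0 n2←n1 n3←n0 n4←n1 n5←n0 n6←n0
Dom at joins:
  n3: preds {n0,n2}: {n0} ∩ {n0,n1,n2} = {n0}; idom=n0
  n4: preds {n1,n2}: {n0,n1} ∩ {n0,n1,n2} = {n0,n1}; idom=n1
  n5: preds {n0,n3,n4}: {n0} ∩ {n0,n3} ∩ {n0,n1,n4} = {n0}; idom=n0
  n6: preds {n3,n4,n5}: {n0,n3} ∩ {n0,n1,n4} ∩ {n0,n5} = {n0}; idom=n0

Frontier:
  n3←n0: walk · to n0
  n3←n2: walk n2→n1 to n0
  n4←n1: walk · to n1
  n4←n2: walk n2 to n1
  n5←n0: walk · to n0
  n5←n3: walk n3 to n0
  n5←n4: walk n4→n1 to n0
  n6←n3: walk n3 to n0
  n6←n4: walk n4→n1 to n0
  n6←n5: walk n5 to n0
  n0 → ∅
  n1 → {n3,n5,n6}
  n2 → {n3,n4}
  n3 → {n5,n6}
  n4 → {n5,n6}
  n5 → {n6}
  n6 → ∅

DF(n3) = ["n5", "n6"]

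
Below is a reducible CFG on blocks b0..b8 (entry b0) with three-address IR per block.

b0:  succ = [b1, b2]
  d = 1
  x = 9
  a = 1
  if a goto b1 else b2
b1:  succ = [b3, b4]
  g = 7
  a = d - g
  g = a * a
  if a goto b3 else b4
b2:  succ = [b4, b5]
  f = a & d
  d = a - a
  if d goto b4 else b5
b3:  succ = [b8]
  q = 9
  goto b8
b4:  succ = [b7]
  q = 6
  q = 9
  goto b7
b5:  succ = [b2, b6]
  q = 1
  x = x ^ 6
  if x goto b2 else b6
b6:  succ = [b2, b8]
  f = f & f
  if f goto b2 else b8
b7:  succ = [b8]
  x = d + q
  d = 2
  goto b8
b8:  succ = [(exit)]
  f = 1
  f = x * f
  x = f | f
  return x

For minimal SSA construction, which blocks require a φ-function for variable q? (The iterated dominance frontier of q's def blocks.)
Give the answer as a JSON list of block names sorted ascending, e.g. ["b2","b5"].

idom tree: b1←b0 b2←b0 b3←b1 b4←b0 b5←b2 b6←b5 b7←b4 b8←b0
Dom∩ at merges:
  b2: preds {b0,b5,b6}: {b0} ∩ {b0,b2,b5} ∩ {b0,b2,b5,b6} = {b0}; idom=b0
  b4: preds {b1,b2}: {b0,b1} ∩ {b0,b2} = {b0}; idom=b0
  b8: preds {b3,b6,b7}: {b0,b1,b3} ∩ {b0,b2,b5,b6} ∩ {b0,b4,b7} = {b0}; idom=b0

Frontier:
  b2←b0: walk · to b0
  b2←b5: walk b5→b2 to b0
  b2←b6: walk b6→b5→b2 to b0
  b4←b1: walk b1 to b0
  b4←b2: walk b2 to b0
  b8←b3: walk b3→b1 to b0
  b8←b6: walk b6→b5→b2 to b0
  b8←b7: walk b7→b4 to b0
  b0: DF=∅
  b1: DF={b4,b8}
  b2: DF={b2,b4,b8}
  b3: DF={b8}
  b4: DF={b8}
  b5: DF={b2,b8}
  b6: DF={b2,b8}
  b7: DF={b8}
  b8: DF=∅

φ for q: defs {b3,b4,b5}
  DF⁺ = {b2,b4,b8}

Answer: ["b2", "b4", "b8"]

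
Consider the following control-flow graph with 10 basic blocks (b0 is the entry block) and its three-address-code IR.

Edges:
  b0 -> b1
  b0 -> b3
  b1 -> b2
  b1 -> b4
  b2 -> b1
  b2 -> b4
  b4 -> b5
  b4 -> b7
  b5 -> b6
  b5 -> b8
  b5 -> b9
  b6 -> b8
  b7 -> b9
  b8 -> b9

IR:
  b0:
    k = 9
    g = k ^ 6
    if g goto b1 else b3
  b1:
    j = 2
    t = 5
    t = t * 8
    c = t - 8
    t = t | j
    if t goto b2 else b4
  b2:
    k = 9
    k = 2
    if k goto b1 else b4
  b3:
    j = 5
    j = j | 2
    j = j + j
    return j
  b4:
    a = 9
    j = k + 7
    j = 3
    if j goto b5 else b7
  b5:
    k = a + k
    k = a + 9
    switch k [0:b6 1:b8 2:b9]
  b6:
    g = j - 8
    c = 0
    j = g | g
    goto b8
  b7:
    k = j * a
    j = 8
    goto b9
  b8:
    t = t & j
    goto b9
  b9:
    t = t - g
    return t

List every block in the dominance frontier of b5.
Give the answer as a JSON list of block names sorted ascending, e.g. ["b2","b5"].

idom tree: b1←b0 b2←b1 b3←b0 b4←b1 b5←b4 b6←b5 b7←b4 b8←b5 b9←b4
Dom at joins:
  b1: preds {b0,b2}: {b0} ∩ {b0,b1,b2} = {b0}; idom=b0
  b4: preds {b1,b2}: {b0,b1} ∩ {b0,b1,b2} = {b0,b1}; idom=b1
  b8: preds {b5,b6}: {b0,b1,b4,b5} ∩ {b0,b1,b4,b5,b6} = {b0,b1,b4,b5}; idom=b5
  b9: preds {b5,b7,b8}: {b0,b1,b4,b5} ∩ {b0,b1,b4,b7} ∩ {b0,b1,b4,b5,b8} = {b0,b1,b4}; idom=b4

Frontier:
  b1←b0: walk · to b0
  b1←b2: walk b2→b1 to b0
  b4←b1: walk · to b1
  b4←b2: walk b2 to b1
  b8←b5: walk · to b5
  b8←b6: walk b6 to b5
  b9←b5: walk b5 to b4
  b9←b7: walk b7 to b4
  b9←b8: walk b8→b5 to b4
  b0: DF=∅
  b1: DF={b1}
  b2: DF={b1,b4}
  b3: DF=∅
  b4: DF=∅
  b5: DF={b9}
  b6: DF={b8}
  b7: DF={b9}
  b8: DF={b9}
  b9: DF=∅

DF(b5) = ["b9"]

Answer: ["b9"]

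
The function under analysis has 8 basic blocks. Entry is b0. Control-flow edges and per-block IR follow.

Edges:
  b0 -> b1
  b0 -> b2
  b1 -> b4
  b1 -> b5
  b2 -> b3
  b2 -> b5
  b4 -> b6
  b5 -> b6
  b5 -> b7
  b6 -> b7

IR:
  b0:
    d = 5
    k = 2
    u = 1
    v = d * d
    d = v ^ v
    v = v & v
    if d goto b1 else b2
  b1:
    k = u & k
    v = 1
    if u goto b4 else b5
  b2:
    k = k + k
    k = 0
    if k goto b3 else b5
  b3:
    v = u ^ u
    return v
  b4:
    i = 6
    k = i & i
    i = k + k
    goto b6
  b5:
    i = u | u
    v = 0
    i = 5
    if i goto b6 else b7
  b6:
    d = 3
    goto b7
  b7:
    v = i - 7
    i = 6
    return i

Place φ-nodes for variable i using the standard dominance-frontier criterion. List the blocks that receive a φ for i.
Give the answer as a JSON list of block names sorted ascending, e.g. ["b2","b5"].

idom tree: b1←b0 b2←b0 b3←b2 b4←b1 b5←b0 b6←b0 b7←b0
Join-block Dom:
  b5: preds {b1,b2}: {b0,b1} ∩ {b0,b2} = {b0}; idom=b0
  b6: preds {b4,b5}: {b0,b1,b4} ∩ {b0,b5} = {b0}; idom=b0
  b7: preds {b5,b6}: {b0,b5} ∩ {b0,b6} = {b0}; idom=b0

DF walk-up:
  join b5 pred b1: b1 stop@b0
  join b5 pred b2: b2 stop@b0
  join b6 pred b4: b4→b1 stop@b0
  join b6 pred b5: b5 stop@b0
  join b7 pred b5: b5 stop@b0
  join b7 pred b6: b6 stop@b0
  b0: DF=∅
  b1: DF={b5,b6}
  b2: DF={b5}
  b3: DF=∅
  b4: DF={b6}
  b5: DF={b6,b7}
  b6: DF={b7}
  b7: DF=∅

φ for i: defs {b4,b5,b7}
  DF⁺ = {b6,b7}

Answer: ["b6", "b7"]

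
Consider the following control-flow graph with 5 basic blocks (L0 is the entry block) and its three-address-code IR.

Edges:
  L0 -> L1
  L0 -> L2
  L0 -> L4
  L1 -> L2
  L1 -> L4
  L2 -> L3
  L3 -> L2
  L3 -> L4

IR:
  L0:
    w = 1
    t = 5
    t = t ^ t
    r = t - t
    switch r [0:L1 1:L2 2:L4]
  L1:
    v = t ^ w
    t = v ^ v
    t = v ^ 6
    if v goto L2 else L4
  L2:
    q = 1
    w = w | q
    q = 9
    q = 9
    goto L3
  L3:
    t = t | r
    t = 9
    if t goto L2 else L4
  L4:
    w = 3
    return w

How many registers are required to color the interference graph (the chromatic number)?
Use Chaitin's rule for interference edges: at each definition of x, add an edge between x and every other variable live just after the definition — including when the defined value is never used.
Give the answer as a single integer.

def/use:
  L0: def={r,t,w} ue=∅
  L1: def={t,v} ue={t,w}
  L2: def={q,w} ue={w}
  L3: def={t} ue={r,t}
  L4: def={w} ue=∅

Liveness:
  live L0: ∅→{r,t,w}
  live L1: {r,t,w}→{r,t,w}
  live L2: {r,t,w}→{r,t,w}
  live L3: {r,t,w}→{r,t,w}
  live L4: ∅→∅

Conflict graph:
  q — {r,t,w}
  r — {q,t,v,w}
  t — {q,r,v,w}
  v — {r,t,w}
  w — {q,r,t,v}

Colouring:
  clique {q,r,t,w} ⇒ need ≥ 4
  assign q→R3 r→R0 t→R1 v→R3 w→R2 — no edge inside a register ⇒ χ ≤ 4
  χ = 4

Answer: 4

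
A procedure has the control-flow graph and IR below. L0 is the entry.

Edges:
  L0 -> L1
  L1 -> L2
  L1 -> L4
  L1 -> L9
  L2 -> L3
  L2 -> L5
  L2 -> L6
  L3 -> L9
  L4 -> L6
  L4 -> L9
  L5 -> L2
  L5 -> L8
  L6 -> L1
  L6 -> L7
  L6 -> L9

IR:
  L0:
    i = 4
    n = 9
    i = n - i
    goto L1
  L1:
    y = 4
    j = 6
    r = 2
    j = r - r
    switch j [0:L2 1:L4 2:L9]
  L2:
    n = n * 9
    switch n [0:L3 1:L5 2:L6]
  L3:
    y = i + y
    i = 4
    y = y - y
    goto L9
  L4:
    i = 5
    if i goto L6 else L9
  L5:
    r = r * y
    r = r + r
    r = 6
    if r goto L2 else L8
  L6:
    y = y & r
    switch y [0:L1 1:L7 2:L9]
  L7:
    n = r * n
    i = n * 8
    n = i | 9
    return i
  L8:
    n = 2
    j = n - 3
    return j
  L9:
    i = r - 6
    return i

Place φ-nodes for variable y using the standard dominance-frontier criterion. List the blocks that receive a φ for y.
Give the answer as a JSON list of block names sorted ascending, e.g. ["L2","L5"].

idom tree: L1←L0 L2←L1 L3←L2 L4←L1 L5←L2 L6←L1 L7←L6 L8←L5 L9←L1
Dom at joins:
  L1: preds {L0,L6}: {L0} ∩ {L0,L1,L6} = {L0}; idom=L0
  L2: preds {L1,L5}: {L0,L1} ∩ {L0,L1,L2,L5} = {L0,L1}; idom=L1
  L6: preds {L2,L4}: {L0,L1,L2} ∩ {L0,L1,L4} = {L0,L1}; idom=L1
  L9: preds {L1,L3,L4,L6}: {L0,L1} ∩ {L0,L1,L2,L3} ∩ {L0,L1,L4} ∩ {L0,L1,L6} = {L0,L1}; idom=L1

DF derivation:
  L1←L0: walk · to L0
  L1←L6: walk L6→L1 to L0
  L2←L1: walk · to L1
  L2←L5: walk L5→L2 to L1
  L6←L2: walk L2 to L1
  L6←L4: walk L4 to L1
  L9←L1: walk · to L1
  L9←L3: walk L3→L2 to L1
  L9←L4: walk L4 to L1
  L9←L6: walk L6 to L1
  L0: DF=∅
  L1: DF={L1}
  L2: DF={L2,L6,L9}
  L3: DF={L9}
  L4: DF={L6,L9}
  L5: DF={L2}
  L6: DF={L1,L9}
  L7: DF=∅
  L8: DF=∅
  L9: DF=∅

φ for y: defs {L1,L3,L6}
  DF⁺ = {L1,L9}

Answer: ["L1", "L9"]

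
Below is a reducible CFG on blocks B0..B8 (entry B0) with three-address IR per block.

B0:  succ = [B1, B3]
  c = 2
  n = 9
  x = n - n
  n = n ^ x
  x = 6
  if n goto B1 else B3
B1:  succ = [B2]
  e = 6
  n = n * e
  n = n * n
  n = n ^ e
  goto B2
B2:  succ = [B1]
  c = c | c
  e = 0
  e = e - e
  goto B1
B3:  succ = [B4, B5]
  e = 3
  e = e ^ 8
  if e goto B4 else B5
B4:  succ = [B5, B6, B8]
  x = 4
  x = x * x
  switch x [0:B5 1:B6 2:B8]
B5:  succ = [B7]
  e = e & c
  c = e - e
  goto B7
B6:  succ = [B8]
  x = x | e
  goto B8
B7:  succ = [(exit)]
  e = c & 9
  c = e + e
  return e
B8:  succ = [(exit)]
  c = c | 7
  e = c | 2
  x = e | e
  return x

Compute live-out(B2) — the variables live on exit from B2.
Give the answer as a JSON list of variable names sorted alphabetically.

Block summaries:
  B0: {c,n,x} / ∅
  B1: {e,n} / {n}
  B2: {c,e} / {c}
  B3: {e} / ∅
  B4: {x} / ∅
  B5: {c,e} / {c,e}
  B6: {x} / {e,x}
  B7: {c,e} / {c}
  B8: {c,e,x} / {c}

Liveness:
  live B0: ∅→{c,n}
  live B1: {c,n}→{c,n}
  live B2: {c,n}→{c,n}
  live B3: {c}→{c,e}
  live B4: {c,e}→{c,e,x}
  live B5: {c,e}→{c}
  live B6: {c,e,x}→{c}
  live B7: {c}→∅
  live B8: {c}→∅

live-out(B2) = ["c", "n"]

Answer: ["c", "n"]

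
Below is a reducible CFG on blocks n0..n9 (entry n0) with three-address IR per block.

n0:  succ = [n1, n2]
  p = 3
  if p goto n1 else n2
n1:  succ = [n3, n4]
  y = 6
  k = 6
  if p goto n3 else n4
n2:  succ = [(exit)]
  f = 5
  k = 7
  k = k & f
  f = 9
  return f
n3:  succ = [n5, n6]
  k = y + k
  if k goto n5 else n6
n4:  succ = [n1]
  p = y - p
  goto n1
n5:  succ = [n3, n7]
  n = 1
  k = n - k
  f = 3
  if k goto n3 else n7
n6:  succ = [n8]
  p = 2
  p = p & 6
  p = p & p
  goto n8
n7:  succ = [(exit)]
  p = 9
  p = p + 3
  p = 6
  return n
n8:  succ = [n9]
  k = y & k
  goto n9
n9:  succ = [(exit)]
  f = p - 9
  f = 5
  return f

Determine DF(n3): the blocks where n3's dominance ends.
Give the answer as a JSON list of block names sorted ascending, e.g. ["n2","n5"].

idom tree: n1←n0 n2←n0 n3←n1 n4←n1 n5←n3 n6←n3 n7←n5 n8←n6 n9←n8
Join-block Dom:
  n1: preds {n0,n4}: {n0} ∩ {n0,n1,n4} = {n0}; idom=n0
  n3: preds {n1,n5}: {n0,n1} ∩ {n0,n1,n3,n5} = {n0,n1}; idom=n1

Frontier:
  join n1 pred n0: · stop@n0
  join n1 pred n4: n4→n1 stop@n0
  join n3 pred n1: · stop@n1
  join n3 pred n5: n5→n3 stop@n1
  n0: DF=∅
  n1: DF={n1}
  n2: DF=∅
  n3: DF={n3}
  n4: DF={n1}
  n5: DF={n3}
  n6: DF=∅
  n7: DF=∅
  n8: DF=∅
  n9: DF=∅

DF(n3) = ["n3"]

Answer: ["n3"]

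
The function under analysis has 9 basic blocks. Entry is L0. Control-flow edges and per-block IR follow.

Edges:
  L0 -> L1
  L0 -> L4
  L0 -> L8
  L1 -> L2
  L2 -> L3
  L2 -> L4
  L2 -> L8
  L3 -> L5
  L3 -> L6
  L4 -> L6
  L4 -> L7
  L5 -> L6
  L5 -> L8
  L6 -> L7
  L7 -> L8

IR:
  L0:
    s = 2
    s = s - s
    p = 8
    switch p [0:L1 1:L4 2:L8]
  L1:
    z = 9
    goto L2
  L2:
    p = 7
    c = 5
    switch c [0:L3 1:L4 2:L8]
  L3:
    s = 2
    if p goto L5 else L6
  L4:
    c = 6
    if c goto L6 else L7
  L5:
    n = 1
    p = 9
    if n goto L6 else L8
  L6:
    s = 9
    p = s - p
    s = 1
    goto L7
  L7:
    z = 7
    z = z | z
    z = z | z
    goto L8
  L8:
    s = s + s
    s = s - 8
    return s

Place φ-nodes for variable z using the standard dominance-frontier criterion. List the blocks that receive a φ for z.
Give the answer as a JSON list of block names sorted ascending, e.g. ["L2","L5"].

Answer: ["L4", "L6", "L7", "L8"]

Derivation:
idom tree: L1←L0 L2←L1 L3←L2 L4←L0 L5←L3 L6←L0 L7←L0 L8←L0
Join-block Dom:
  L4: preds {L0,L2}: {L0} ∩ {L0,L1,L2} = {L0}; idom=L0
  L6: preds {L3,L4,L5}: {L0,L1,L2,L3} ∩ {L0,L4} ∩ {L0,L1,L2,L3,L5} = {L0}; idom=L0
  L7: preds {L4,L6}: {L0,L4} ∩ {L0,L6} = {L0}; idom=L0
  L8: preds {L0,L2,L5,L7}: {L0} ∩ {L0,L1,L2} ∩ {L0,L1,L2,L3,L5} ∩ {L0,L7} = {L0}; idom=L0

DF walk-up:
  L4←L0: walk · to L0
  L4←L2: walk L2→L1 to L0
  L6←L3: walk L3→L2→L1 to L0
  L6←L4: walk L4 to L0
  L6←L5: walk L5→L3→L2→L1 to L0
  L7←L4: walk L4 to L0
  L7←L6: walk L6 to L0
  L8←L0: walk · to L0
  L8←L2: walk L2→L1 to L0
  L8←L5: walk L5→L3→L2→L1 to L0
  L8←L7: walk L7 to L0
  L0 → ∅
  L1 → {L4,L6,L8}
  L2 → {L4,L6,L8}
  L3 → {L6,L8}
  L4 → {L6,L7}
  L5 → {L6,L8}
  L6 → {L7}
  L7 → {L8}
  L8 → ∅

φ for z: defs {L1,L7}
  DF⁺ = {L4,L6,L7,L8}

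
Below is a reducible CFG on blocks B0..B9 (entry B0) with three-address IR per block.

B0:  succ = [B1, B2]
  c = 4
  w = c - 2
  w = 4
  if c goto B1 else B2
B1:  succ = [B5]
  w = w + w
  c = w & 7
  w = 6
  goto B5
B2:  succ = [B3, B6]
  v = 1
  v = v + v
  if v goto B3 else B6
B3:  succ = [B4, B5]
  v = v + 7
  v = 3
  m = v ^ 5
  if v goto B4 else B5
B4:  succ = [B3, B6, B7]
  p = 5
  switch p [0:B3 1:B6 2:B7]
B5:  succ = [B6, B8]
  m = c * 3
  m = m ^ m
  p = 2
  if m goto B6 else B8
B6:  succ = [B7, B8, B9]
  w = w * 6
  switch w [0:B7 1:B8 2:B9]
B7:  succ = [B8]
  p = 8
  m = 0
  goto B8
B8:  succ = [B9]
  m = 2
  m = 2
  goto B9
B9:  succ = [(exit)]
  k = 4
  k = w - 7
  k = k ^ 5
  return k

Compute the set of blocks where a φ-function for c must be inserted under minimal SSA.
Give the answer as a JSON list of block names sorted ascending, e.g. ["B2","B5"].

idom tree: B1←B0 B2←B0 B3←B2 B4←B3 B5←B0 B6←B0 B7←B0 B8←B0 B9←B0
Dom∩ at merges:
  B3: preds {B2,B4}: {B0,B2} ∩ {B0,B2,B3,B4} = {B0,B2}; idom=B2
  B5: preds {B1,B3}: {B0,B1} ∩ {B0,B2,B3} = {B0}; idom=B0
  B6: preds {B2,B4,B5}: {B0,B2} ∩ {B0,B2,B3,B4} ∩ {B0,B5} = {B0}; idom=B0
  B7: preds {B4,B6}: {B0,B2,B3,B4} ∩ {B0,B6} = {B0}; idom=B0
  B8: preds {B5,B6,B7}: {B0,B5} ∩ {B0,B6} ∩ {B0,B7} = {B0}; idom=B0
  B9: preds {B6,B8}: {B0,B6} ∩ {B0,B8} = {B0}; idom=B0

Frontier:
  join B3 pred B2: · stop@B2
  join B3 pred B4: B4→B3 stop@B2
  join B5 pred B1: B1 stop@B0
  join B5 pred B3: B3→B2 stop@B0
  join B6 pred B2: B2 stop@B0
  join B6 pred B4: B4→B3→B2 stop@B0
  join B6 pred B5: B5 stop@B0
  join B7 pred B4: B4→B3→B2 stop@B0
  join B7 pred B6: B6 stop@B0
  join B8 pred B5: B5 stop@B0
  join B8 pred B6: B6 stop@B0
  join B8 pred B7: B7 stop@B0
  join B9 pred B6: B6 stop@B0
  join B9 pred B8: B8 stop@B0
  B0 → ∅
  B1 → {B5}
  B2 → {B5,B6,B7}
  B3 → {B3,B5,B6,B7}
  B4 → {B3,B6,B7}
  B5 → {B6,B8}
  B6 → {B7,B8,B9}
  B7 → {B8}
  B8 → {B9}
  B9 → ∅

φ for c: defs {B0,B1}
  DF⁺ = {B5,B6,B7,B8,B9}

Answer: ["B5", "B6", "B7", "B8", "B9"]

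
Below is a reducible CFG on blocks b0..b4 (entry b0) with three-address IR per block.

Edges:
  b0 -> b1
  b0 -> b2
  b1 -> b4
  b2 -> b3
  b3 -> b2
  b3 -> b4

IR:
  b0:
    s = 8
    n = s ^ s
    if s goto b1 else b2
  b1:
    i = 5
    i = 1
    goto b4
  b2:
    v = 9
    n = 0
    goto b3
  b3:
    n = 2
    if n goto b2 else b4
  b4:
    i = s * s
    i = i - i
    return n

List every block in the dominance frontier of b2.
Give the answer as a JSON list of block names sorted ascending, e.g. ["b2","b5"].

idom tree: b1←b0 b2←b0 b3←b2 b4←b0
Join-block Dom:
  b2: preds {b0,b3}: {b0} ∩ {b0,b2,b3} = {b0}; idom=b0
  b4: preds {b1,b3}: {b0,b1} ∩ {b0,b2,b3} = {b0}; idom=b0

Frontier:
  b2←b0: walk · to b0
  b2←b3: walk b3→b2 to b0
  b4←b1: walk b1 to b0
  b4←b3: walk b3→b2 to b0
  b0: DF=∅
  b1: DF={b4}
  b2: DF={b2,b4}
  b3: DF={b2,b4}
  b4: DF=∅

DF(b2) = ["b2", "b4"]

Answer: ["b2", "b4"]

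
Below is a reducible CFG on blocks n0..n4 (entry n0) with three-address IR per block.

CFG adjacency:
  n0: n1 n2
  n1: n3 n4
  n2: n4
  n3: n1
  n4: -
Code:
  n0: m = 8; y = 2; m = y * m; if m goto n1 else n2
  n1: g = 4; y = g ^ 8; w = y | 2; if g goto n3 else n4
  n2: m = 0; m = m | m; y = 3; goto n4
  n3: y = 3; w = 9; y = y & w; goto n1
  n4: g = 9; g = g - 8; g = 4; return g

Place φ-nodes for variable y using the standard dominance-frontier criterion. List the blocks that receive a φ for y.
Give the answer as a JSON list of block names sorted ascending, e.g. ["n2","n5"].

idom tree: n1←n0 n2←n0 n3←n1 n4←n0
Dom∩ at merges:
  n1: preds {n0,n3}: {n0} ∩ {n0,n1,n3} = {n0}; idom=n0
  n4: preds {n1,n2}: {n0,n1} ∩ {n0,n2} = {n0}; idom=n0

DF derivation:
  join n1 pred n0: · stop@n0
  join n1 pred n3: n3→n1 stop@n0
  join n4 pred n1: n1 stop@n0
  join n4 pred n2: n2 stop@n0
  n0 → ∅
  n1 → {n1,n4}
  n2 → {n4}
  n3 → {n1}
  n4 → ∅

φ for y: defs {n0,n1,n2,n3}
  DF⁺ = {n1,n4}

Answer: ["n1", "n4"]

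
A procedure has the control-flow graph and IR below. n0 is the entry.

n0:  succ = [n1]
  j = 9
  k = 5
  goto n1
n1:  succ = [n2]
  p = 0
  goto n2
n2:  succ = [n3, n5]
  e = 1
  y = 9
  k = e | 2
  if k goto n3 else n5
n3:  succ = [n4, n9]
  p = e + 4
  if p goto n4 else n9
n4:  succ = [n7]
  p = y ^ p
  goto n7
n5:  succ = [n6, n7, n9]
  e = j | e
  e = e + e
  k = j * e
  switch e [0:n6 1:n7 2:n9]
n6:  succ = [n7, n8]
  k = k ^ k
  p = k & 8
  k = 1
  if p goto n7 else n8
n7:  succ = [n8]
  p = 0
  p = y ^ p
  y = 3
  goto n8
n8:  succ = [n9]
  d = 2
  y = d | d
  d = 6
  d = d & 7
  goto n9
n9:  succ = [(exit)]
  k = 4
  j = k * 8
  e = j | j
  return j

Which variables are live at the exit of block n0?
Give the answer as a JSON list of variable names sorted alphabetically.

Per-block:
  n0 def {j,k} use ∅
  n1 def {p} use ∅
  n2 def {e,k,y} use ∅
  n3 def {p} use {e}
  n4 def {p} use {p,y}
  n5 def {e,k} use {e,j}
  n6 def {k,p} use {k}
  n7 def {p,y} use {y}
  n8 def {d,y} use ∅
  n9 def {e,j,k} use ∅

Liveness:
  live n0: ∅→{j}
  live n1: {j}→{j}
  live n2: {j}→{e,j,y}
  live n3: {e,y}→{p,y}
  live n4: {p,y}→{y}
  live n5: {e,j,y}→{k,y}
  live n6: {k,y}→{y}
  live n7: {y}→∅
  live n8: ∅→∅
  live n9: ∅→∅

live-out(n0) = ["j"]

Answer: ["j"]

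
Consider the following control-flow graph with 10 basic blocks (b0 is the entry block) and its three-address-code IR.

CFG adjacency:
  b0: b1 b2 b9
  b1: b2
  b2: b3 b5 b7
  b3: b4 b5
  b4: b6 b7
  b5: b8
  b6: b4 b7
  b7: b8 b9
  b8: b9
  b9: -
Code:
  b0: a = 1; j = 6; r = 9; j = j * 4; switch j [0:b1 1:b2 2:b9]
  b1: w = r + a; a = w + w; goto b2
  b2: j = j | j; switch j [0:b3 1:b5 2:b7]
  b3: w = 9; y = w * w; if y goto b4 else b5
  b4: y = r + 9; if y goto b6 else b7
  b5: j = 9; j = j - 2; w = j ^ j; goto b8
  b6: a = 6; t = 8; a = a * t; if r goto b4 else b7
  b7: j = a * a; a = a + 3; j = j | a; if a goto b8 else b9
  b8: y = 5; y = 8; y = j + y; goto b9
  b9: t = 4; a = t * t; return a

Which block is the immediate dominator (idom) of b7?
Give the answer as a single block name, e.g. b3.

Answer: b2

Derivation:
idom tree: b1←b0 b2←b0 b3←b2 b4←b3 b5←b2 b6←b4 b7←b2 b8←b2 b9←b0
Dom∩ at merges:
  b2: preds {b0,b1}: {b0} ∩ {b0,b1} = {b0}; idom=b0
  b4: preds {b3,b6}: {b0,b2,b3} ∩ {b0,b2,b3,b4,b6} = {b0,b2,b3}; idom=b3
  b5: preds {b2,b3}: {b0,b2} ∩ {b0,b2,b3} = {b0,b2}; idom=b2
  b7: preds {b2,b4,b6}: {b0,b2} ∩ {b0,b2,b3,b4} ∩ {b0,b2,b3,b4,b6} = {b0,b2}; idom=b2
  b8: preds {b5,b7}: {b0,b2,b5} ∩ {b0,b2,b7} = {b0,b2}; idom=b2
  b9: preds {b0,b7,b8}: {b0} ∩ {b0,b2,b7} ∩ {b0,b2,b8} = {b0}; idom=b0

idom(b7) = b2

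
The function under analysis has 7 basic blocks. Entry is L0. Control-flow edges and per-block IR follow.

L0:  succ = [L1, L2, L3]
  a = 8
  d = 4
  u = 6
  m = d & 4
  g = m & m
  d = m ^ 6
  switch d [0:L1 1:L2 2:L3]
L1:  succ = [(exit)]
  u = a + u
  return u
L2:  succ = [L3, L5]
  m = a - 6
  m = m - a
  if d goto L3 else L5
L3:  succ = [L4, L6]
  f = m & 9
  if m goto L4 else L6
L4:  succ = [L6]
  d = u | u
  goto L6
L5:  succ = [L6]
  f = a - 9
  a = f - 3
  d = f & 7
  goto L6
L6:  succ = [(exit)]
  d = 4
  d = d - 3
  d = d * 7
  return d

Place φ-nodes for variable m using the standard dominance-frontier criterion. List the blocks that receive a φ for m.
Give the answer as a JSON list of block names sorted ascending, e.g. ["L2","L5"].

idom tree: L1←L0 L2←L0 L3←L0 L4←L3 L5←L2 L6←L0
Dom at joins:
  L3: preds {L0,L2}: {L0} ∩ {L0,L2} = {L0}; idom=L0
  L6: preds {L3,L4,L5}: {L0,L3} ∩ {L0,L3,L4} ∩ {L0,L2,L5} = {L0}; idom=L0

DF walk-up:
  join L3 pred L0: · stop@L0
  join L3 pred L2: L2 stop@L0
  join L6 pred L3: L3 stop@L0
  join L6 pred L4: L4→L3 stop@L0
  join L6 pred L5: L5→L2 stop@L0
  L0: DF=∅
  L1: DF=∅
  L2: DF={L3,L6}
  L3: DF={L6}
  L4: DF={L6}
  L5: DF={L6}
  L6: DF=∅

φ for m: defs {L0,L2}
  DF⁺ = {L3,L6}

Answer: ["L3", "L6"]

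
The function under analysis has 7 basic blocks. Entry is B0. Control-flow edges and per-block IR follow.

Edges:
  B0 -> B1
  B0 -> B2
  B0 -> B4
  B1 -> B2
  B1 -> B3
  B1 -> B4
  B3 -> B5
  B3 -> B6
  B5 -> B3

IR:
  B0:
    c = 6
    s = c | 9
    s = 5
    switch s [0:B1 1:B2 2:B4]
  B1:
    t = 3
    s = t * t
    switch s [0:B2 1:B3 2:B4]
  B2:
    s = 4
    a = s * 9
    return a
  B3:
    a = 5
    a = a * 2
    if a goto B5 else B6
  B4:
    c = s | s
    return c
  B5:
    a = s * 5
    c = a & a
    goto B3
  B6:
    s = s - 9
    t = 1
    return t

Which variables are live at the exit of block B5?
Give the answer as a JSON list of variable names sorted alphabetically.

Block summaries:
  B0: def={c,s} ue=∅
  B1: def={s,t} ue=∅
  B2: def={a,s} ue=∅
  B3: def={a} ue=∅
  B4: def={c} ue={s}
  B5: def={a,c} ue={s}
  B6: def={s,t} ue={s}

Live sets:
  B0 li=∅ lo={s}
  B1 li=∅ lo={s}
  B2 li=∅ lo=∅
  B3 li={s} lo={s}
  B4 li={s} lo=∅
  B5 li={s} lo={s}
  B6 li={s} lo=∅

live-out(B5) = ["s"]

Answer: ["s"]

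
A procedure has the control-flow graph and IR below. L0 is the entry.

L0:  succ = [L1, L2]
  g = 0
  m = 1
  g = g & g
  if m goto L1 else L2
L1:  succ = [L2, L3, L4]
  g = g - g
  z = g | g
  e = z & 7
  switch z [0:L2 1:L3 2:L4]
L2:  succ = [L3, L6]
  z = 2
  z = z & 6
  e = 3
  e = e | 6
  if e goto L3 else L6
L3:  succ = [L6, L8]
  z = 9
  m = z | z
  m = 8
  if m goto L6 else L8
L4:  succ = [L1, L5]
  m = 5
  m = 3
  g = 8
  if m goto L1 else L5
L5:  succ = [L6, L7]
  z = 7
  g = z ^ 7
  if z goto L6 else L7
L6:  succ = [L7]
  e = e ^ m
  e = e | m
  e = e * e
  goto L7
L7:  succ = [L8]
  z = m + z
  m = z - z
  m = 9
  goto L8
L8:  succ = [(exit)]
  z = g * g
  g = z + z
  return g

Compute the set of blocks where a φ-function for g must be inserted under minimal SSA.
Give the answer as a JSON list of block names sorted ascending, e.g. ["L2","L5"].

Answer: ["L1", "L2", "L3", "L6", "L7", "L8"]

Analysis:
idom tree: L1←L0 L2←L0 L3←L0 L4←L1 L5←L4 L6←L0 L7←L0 L8←L0
Dom∩ at merges:
  L1: preds {L0,L4}: {L0} ∩ {L0,L1,L4} = {L0}; idom=L0
  L2: preds {L0,L1}: {L0} ∩ {L0,L1} = {L0}; idom=L0
  L3: preds {L1,L2}: {L0,L1} ∩ {L0,L2} = {L0}; idom=L0
  L6: preds {L2,L3,L5}: {L0,L2} ∩ {L0,L3} ∩ {L0,L1,L4,L5} = {L0}; idom=L0
  L7: preds {L5,L6}: {L0,L1,L4,L5} ∩ {L0,L6} = {L0}; idom=L0
  L8: preds {L3,L7}: {L0,L3} ∩ {L0,L7} = {L0}; idom=L0

DF derivation:
  L1←L0: walk · to L0
  L1←L4: walk L4→L1 to L0
  L2←L0: walk · to L0
  L2←L1: walk L1 to L0
  L3←L1: walk L1 to L0
  L3←L2: walk L2 to L0
  L6←L2: walk L2 to L0
  L6←L3: walk L3 to L0
  L6←L5: walk L5→L4→L1 to L0
  L7←L5: walk L5→L4→L1 to L0
  L7←L6: walk L6 to L0
  L8←L3: walk L3 to L0
  L8←L7: walk L7 to L0
  DF(L0)=∅
  DF(L1)={L1,L2,L3,L6,L7}
  DF(L2)={L3,L6}
  DF(L3)={L6,L8}
  DF(L4)={L1,L6,L7}
  DF(L5)={L6,L7}
  DF(L6)={L7}
  DF(L7)={L8}
  DF(L8)=∅

φ for g: defs {L0,L1,L4,L5,L8}
  DF⁺ = {L1,L2,L3,L6,L7,L8}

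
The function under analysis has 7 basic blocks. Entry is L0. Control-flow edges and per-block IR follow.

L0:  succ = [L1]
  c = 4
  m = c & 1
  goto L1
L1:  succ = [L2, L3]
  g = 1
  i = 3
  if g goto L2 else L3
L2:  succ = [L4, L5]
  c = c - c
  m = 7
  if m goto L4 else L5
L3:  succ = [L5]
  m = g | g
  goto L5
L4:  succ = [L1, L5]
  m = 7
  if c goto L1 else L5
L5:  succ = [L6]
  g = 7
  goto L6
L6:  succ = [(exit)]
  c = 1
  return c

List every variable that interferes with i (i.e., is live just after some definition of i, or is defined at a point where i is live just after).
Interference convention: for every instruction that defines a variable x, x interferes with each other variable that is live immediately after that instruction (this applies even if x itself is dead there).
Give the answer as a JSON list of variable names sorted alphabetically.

Block summaries:
  L0: {c,m} / ∅
  L1: {g,i} / ∅
  L2: {c,m} / {c}
  L3: {m} / {g}
  L4: {m} / {c}
  L5: {g} / ∅
  L6: {c} / ∅

Live sets:
  L0: in=∅ out={c}
  L1: in={c} out={c,g}
  L2: in={c} out={c}
  L3: in={g} out=∅
  L4: in={c} out={c}
  L5: in=∅ out=∅
  L6: in=∅ out=∅

Conflict graph:
  c — {g,i,m}
  g — {c,i}
  i — {c,g}
  m — {c}

N(i) = ["c", "g"]

Answer: ["c", "g"]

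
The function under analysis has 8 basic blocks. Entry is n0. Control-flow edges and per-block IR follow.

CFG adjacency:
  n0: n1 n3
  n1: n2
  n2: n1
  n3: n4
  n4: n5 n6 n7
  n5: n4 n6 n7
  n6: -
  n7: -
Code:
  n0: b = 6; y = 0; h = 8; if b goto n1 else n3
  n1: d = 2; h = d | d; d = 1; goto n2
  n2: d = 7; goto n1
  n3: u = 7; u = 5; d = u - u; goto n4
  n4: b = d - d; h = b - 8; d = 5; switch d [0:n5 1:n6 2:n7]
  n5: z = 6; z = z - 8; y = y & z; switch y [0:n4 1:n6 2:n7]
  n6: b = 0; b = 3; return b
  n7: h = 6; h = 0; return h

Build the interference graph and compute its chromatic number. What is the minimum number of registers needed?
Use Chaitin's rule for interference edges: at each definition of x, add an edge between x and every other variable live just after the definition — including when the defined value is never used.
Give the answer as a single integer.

Block summaries:
  n0 def {b,h,y} use ∅
  n1 def {d,h} use ∅
  n2 def {d} use ∅
  n3 def {d,u} use ∅
  n4 def {b,d,h} use {d}
  n5 def {y,z} use {y}
  n6 def {b} use ∅
  n7 def {h} use ∅

Backward fixpoint:
  n0 li=∅ lo={y}
  n1 li=∅ lo=∅
  n2 li=∅ lo=∅
  n3 li={y} lo={d,y}
  n4 li={d,y} lo={d,y}
  n5 li={d,y} lo={d,y}
  n6 li=∅ lo=∅
  n7 li=∅ lo=∅

Interference:
  b: {h,y}
  d: {y,z}
  h: {b,y}
  u: {y}
  y: {b,d,h,u,z}
  z: {d,y}

Chromatic number:
  {b,h,y} pairwise interfere (3-clique) ⇒ χ ≥ 3
  3-colouring: r0={y}  r1={b,d,u}  r2={h,z}
  χ = 3

Answer: 3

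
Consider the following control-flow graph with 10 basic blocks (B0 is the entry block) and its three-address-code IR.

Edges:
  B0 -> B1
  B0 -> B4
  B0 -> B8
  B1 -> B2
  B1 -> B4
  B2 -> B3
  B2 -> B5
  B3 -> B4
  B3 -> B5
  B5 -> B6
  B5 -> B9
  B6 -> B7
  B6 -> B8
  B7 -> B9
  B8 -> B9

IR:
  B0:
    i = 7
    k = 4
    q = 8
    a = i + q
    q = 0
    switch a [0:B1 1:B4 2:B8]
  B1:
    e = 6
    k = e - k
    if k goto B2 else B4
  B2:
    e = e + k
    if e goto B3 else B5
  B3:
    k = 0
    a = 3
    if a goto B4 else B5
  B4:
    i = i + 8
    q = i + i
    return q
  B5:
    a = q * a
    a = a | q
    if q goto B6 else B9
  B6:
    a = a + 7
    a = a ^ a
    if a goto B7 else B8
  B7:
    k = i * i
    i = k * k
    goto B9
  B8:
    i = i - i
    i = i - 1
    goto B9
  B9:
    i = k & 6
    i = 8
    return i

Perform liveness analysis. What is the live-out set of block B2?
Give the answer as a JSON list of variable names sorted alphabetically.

Answer: ["a", "i", "k", "q"]

Working:
Block summaries:
  B0: def={a,i,k,q} ue=∅
  B1: def={e,k} ue={k}
  B2: def={e} ue={e,k}
  B3: def={a,k} ue=∅
  B4: def={i,q} ue={i}
  B5: def={a} ue={a,q}
  B6: def={a} ue={a}
  B7: def={i,k} ue={i}
  B8: def={i} ue={i}
  B9: def={i} ue={k}

Liveness:
  B0 li=∅ lo={a,i,k,q}
  B1 li={a,i,k,q} lo={a,e,i,k,q}
  B2 li={a,e,i,k,q} lo={a,i,k,q}
  B3 li={i,q} lo={a,i,k,q}
  B4 li={i} lo=∅
  B5 li={a,i,k,q} lo={a,i,k}
  B6 li={a,i,k} lo={i,k}
  B7 li={i} lo={k}
  B8 li={i,k} lo={k}
  B9 li={k} lo=∅

live-out(B2) = ["a", "i", "k", "q"]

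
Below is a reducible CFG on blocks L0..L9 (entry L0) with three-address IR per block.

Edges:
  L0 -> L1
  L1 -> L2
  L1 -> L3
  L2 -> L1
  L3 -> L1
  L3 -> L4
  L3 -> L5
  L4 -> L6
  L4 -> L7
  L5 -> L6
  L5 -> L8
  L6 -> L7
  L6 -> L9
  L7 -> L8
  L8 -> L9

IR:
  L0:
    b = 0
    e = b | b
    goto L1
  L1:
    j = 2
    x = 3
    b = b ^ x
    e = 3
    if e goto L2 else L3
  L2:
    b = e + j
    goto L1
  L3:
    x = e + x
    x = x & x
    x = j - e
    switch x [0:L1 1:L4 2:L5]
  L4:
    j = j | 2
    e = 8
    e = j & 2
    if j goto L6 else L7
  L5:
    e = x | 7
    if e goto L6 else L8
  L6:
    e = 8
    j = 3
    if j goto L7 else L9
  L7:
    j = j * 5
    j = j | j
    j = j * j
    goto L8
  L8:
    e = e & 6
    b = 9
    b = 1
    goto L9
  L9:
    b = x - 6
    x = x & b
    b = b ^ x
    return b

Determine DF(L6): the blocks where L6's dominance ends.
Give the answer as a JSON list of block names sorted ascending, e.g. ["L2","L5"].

Answer: ["L7", "L9"]

Derivation:
idom tree: L1←L0 L2←L1 L3←L1 L4←L3 L5←L3 L6←L3 L7←L3 L8←L3 L9←L3
Dom at joins:
  L1: preds {L0,L2,L3}: {L0} ∩ {L0,L1,L2} ∩ {L0,L1,L3} = {L0}; idom=L0
  L6: preds {L4,L5}: {L0,L1,L3,L4} ∩ {L0,L1,L3,L5} = {L0,L1,L3}; idom=L3
  L7: preds {L4,L6}: {L0,L1,L3,L4} ∩ {L0,L1,L3,L6} = {L0,L1,L3}; idom=L3
  L8: preds {L5,L7}: {L0,L1,L3,L5} ∩ {L0,L1,L3,L7} = {L0,L1,L3}; idom=L3
  L9: preds {L6,L8}: {L0,L1,L3,L6} ∩ {L0,L1,L3,L8} = {L0,L1,L3}; idom=L3

DF walk-up:
  join L1 pred L0: · stop@L0
  join L1 pred L2: L2→L1 stop@L0
  join L1 pred L3: L3→L1 stop@L0
  join L6 pred L4: L4 stop@L3
  join L6 pred L5: L5 stop@L3
  join L7 pred L4: L4 stop@L3
  join L7 pred L6: L6 stop@L3
  join L8 pred L5: L5 stop@L3
  join L8 pred L7: L7 stop@L3
  join L9 pred L6: L6 stop@L3
  join L9 pred L8: L8 stop@L3
  DF(L0)=∅
  DF(L1)={L1}
  DF(L2)={L1}
  DF(L3)={L1}
  DF(L4)={L6,L7}
  DF(L5)={L6,L8}
  DF(L6)={L7,L9}
  DF(L7)={L8}
  DF(L8)={L9}
  DF(L9)=∅

DF(L6) = ["L7", "L9"]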